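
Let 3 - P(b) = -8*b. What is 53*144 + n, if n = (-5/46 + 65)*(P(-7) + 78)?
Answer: 425697/46 ≈ 9254.3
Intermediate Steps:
P(b) = 3 + 8*b (P(b) = 3 - (-8)*b = 3 + 8*b)
n = 74625/46 (n = (-5/46 + 65)*((3 + 8*(-7)) + 78) = (-5*1/46 + 65)*((3 - 56) + 78) = (-5/46 + 65)*(-53 + 78) = (2985/46)*25 = 74625/46 ≈ 1622.3)
53*144 + n = 53*144 + 74625/46 = 7632 + 74625/46 = 425697/46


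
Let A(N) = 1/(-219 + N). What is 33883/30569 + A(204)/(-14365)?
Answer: 7300969994/6586855275 ≈ 1.1084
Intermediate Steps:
33883/30569 + A(204)/(-14365) = 33883/30569 + 1/((-219 + 204)*(-14365)) = 33883*(1/30569) - 1/14365/(-15) = 33883/30569 - 1/15*(-1/14365) = 33883/30569 + 1/215475 = 7300969994/6586855275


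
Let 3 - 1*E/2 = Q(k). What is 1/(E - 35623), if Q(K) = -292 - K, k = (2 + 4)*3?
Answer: -1/34997 ≈ -2.8574e-5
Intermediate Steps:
k = 18 (k = 6*3 = 18)
E = 626 (E = 6 - 2*(-292 - 1*18) = 6 - 2*(-292 - 18) = 6 - 2*(-310) = 6 + 620 = 626)
1/(E - 35623) = 1/(626 - 35623) = 1/(-34997) = -1/34997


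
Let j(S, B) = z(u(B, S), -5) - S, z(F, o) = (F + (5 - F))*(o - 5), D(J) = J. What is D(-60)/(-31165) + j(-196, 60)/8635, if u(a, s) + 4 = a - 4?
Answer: 1013638/53821955 ≈ 0.018833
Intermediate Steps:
u(a, s) = -8 + a (u(a, s) = -4 + (a - 4) = -4 + (-4 + a) = -8 + a)
z(F, o) = -25 + 5*o (z(F, o) = 5*(-5 + o) = -25 + 5*o)
j(S, B) = -50 - S (j(S, B) = (-25 + 5*(-5)) - S = (-25 - 25) - S = -50 - S)
D(-60)/(-31165) + j(-196, 60)/8635 = -60/(-31165) + (-50 - 1*(-196))/8635 = -60*(-1/31165) + (-50 + 196)*(1/8635) = 12/6233 + 146*(1/8635) = 12/6233 + 146/8635 = 1013638/53821955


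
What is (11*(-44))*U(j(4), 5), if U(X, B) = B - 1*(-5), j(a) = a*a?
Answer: -4840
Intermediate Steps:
j(a) = a²
U(X, B) = 5 + B (U(X, B) = B + 5 = 5 + B)
(11*(-44))*U(j(4), 5) = (11*(-44))*(5 + 5) = -484*10 = -4840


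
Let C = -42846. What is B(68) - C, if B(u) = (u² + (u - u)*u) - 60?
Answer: 47410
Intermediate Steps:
B(u) = -60 + u² (B(u) = (u² + 0*u) - 60 = (u² + 0) - 60 = u² - 60 = -60 + u²)
B(68) - C = (-60 + 68²) - 1*(-42846) = (-60 + 4624) + 42846 = 4564 + 42846 = 47410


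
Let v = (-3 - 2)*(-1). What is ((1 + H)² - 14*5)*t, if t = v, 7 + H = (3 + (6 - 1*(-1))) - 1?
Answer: -305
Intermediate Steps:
H = 2 (H = -7 + ((3 + (6 - 1*(-1))) - 1) = -7 + ((3 + (6 + 1)) - 1) = -7 + ((3 + 7) - 1) = -7 + (10 - 1) = -7 + 9 = 2)
v = 5 (v = -5*(-1) = 5)
t = 5
((1 + H)² - 14*5)*t = ((1 + 2)² - 14*5)*5 = (3² - 70)*5 = (9 - 70)*5 = -61*5 = -305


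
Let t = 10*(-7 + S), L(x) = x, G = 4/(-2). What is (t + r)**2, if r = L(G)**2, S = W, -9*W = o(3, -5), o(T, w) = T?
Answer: 43264/9 ≈ 4807.1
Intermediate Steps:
W = -1/3 (W = -1/9*3 = -1/3 ≈ -0.33333)
S = -1/3 ≈ -0.33333
G = -2 (G = 4*(-1/2) = -2)
t = -220/3 (t = 10*(-7 - 1/3) = 10*(-22/3) = -220/3 ≈ -73.333)
r = 4 (r = (-2)**2 = 4)
(t + r)**2 = (-220/3 + 4)**2 = (-208/3)**2 = 43264/9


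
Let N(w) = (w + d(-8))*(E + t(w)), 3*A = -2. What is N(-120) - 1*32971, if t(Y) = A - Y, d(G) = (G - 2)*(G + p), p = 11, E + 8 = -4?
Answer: -49071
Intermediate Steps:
E = -12 (E = -8 - 4 = -12)
A = -⅔ (A = (⅓)*(-2) = -⅔ ≈ -0.66667)
d(G) = (-2 + G)*(11 + G) (d(G) = (G - 2)*(G + 11) = (-2 + G)*(11 + G))
t(Y) = -⅔ - Y
N(w) = (-30 + w)*(-38/3 - w) (N(w) = (w + (-22 + (-8)² + 9*(-8)))*(-12 + (-⅔ - w)) = (w + (-22 + 64 - 72))*(-38/3 - w) = (w - 30)*(-38/3 - w) = (-30 + w)*(-38/3 - w))
N(-120) - 1*32971 = (380 - 1*(-120)² + (52/3)*(-120)) - 1*32971 = (380 - 1*14400 - 2080) - 32971 = (380 - 14400 - 2080) - 32971 = -16100 - 32971 = -49071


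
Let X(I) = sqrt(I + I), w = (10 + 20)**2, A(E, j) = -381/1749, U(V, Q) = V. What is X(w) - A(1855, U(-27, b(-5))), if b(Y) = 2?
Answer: 127/583 + 30*sqrt(2) ≈ 42.644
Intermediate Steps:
A(E, j) = -127/583 (A(E, j) = -381*1/1749 = -127/583)
w = 900 (w = 30**2 = 900)
X(I) = sqrt(2)*sqrt(I) (X(I) = sqrt(2*I) = sqrt(2)*sqrt(I))
X(w) - A(1855, U(-27, b(-5))) = sqrt(2)*sqrt(900) - 1*(-127/583) = sqrt(2)*30 + 127/583 = 30*sqrt(2) + 127/583 = 127/583 + 30*sqrt(2)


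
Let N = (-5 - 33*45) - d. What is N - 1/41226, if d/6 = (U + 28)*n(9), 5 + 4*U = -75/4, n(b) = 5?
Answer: -354852799/164904 ≈ -2151.9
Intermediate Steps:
U = -95/16 (U = -5/4 + (-75/4)/4 = -5/4 + (-75*¼)/4 = -5/4 + (¼)*(-75/4) = -5/4 - 75/16 = -95/16 ≈ -5.9375)
d = 5295/8 (d = 6*((-95/16 + 28)*5) = 6*((353/16)*5) = 6*(1765/16) = 5295/8 ≈ 661.88)
N = -17215/8 (N = (-5 - 33*45) - 1*5295/8 = (-5 - 1485) - 5295/8 = -1490 - 5295/8 = -17215/8 ≈ -2151.9)
N - 1/41226 = -17215/8 - 1/41226 = -354852799/164904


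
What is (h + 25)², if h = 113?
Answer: 19044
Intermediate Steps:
(h + 25)² = (113 + 25)² = 138² = 19044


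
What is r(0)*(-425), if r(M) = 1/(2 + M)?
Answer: -425/2 ≈ -212.50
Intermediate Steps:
r(0)*(-425) = -425/(2 + 0) = -425/2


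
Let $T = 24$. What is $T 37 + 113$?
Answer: $1001$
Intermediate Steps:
$T 37 + 113 = 24 \cdot 37 + 113 = 888 + 113 = 1001$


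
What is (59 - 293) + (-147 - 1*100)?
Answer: -481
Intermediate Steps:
(59 - 293) + (-147 - 1*100) = -234 + (-147 - 100) = -234 - 247 = -481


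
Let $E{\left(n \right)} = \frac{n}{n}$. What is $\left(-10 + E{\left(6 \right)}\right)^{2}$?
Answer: $81$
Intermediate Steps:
$E{\left(n \right)} = 1$
$\left(-10 + E{\left(6 \right)}\right)^{2} = \left(-10 + 1\right)^{2} = \left(-9\right)^{2} = 81$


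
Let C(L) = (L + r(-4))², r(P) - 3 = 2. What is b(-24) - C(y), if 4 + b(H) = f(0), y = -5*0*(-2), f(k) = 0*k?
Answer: -29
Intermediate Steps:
f(k) = 0
r(P) = 5 (r(P) = 3 + 2 = 5)
y = 0 (y = 0*(-2) = 0)
b(H) = -4 (b(H) = -4 + 0 = -4)
C(L) = (5 + L)² (C(L) = (L + 5)² = (5 + L)²)
b(-24) - C(y) = -4 - (5 + 0)² = -4 - 1*5² = -4 - 1*25 = -4 - 25 = -29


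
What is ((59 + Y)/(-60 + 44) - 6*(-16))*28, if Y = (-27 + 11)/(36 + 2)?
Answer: 196497/76 ≈ 2585.5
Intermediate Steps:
Y = -8/19 (Y = -16/38 = -16*1/38 = -8/19 ≈ -0.42105)
((59 + Y)/(-60 + 44) - 6*(-16))*28 = ((59 - 8/19)/(-60 + 44) - 6*(-16))*28 = ((1113/19)/(-16) + 96)*28 = ((1113/19)*(-1/16) + 96)*28 = (-1113/304 + 96)*28 = (28071/304)*28 = 196497/76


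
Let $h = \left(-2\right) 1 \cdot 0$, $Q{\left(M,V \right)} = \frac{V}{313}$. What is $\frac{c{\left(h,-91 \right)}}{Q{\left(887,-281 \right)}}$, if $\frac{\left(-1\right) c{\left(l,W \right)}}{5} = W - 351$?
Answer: $- \frac{691730}{281} \approx -2461.7$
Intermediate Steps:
$Q{\left(M,V \right)} = \frac{V}{313}$ ($Q{\left(M,V \right)} = V \frac{1}{313} = \frac{V}{313}$)
$h = 0$ ($h = \left(-2\right) 0 = 0$)
$c{\left(l,W \right)} = 1755 - 5 W$ ($c{\left(l,W \right)} = - 5 \left(W - 351\right) = - 5 \left(-351 + W\right) = 1755 - 5 W$)
$\frac{c{\left(h,-91 \right)}}{Q{\left(887,-281 \right)}} = \frac{1755 - -455}{\frac{1}{313} \left(-281\right)} = \frac{1755 + 455}{- \frac{281}{313}} = 2210 \left(- \frac{313}{281}\right) = - \frac{691730}{281}$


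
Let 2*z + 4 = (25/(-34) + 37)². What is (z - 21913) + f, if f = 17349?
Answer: -9036303/2312 ≈ -3908.4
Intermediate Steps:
z = 1515665/2312 (z = -2 + (25/(-34) + 37)²/2 = -2 + (25*(-1/34) + 37)²/2 = -2 + (-25/34 + 37)²/2 = -2 + (1233/34)²/2 = -2 + (½)*(1520289/1156) = -2 + 1520289/2312 = 1515665/2312 ≈ 655.56)
(z - 21913) + f = (1515665/2312 - 21913) + 17349 = -49147191/2312 + 17349 = -9036303/2312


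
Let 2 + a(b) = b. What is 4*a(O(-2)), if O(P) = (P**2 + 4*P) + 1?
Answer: -20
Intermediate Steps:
O(P) = 1 + P**2 + 4*P
a(b) = -2 + b
4*a(O(-2)) = 4*(-2 + (1 + (-2)**2 + 4*(-2))) = 4*(-2 + (1 + 4 - 8)) = 4*(-2 - 3) = 4*(-5) = -20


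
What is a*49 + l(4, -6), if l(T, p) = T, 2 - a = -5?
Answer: 347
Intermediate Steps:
a = 7 (a = 2 - 1*(-5) = 2 + 5 = 7)
a*49 + l(4, -6) = 7*49 + 4 = 343 + 4 = 347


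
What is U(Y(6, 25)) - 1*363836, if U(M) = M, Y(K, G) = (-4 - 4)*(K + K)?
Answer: -363932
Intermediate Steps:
Y(K, G) = -16*K
U(Y(6, 25)) - 1*363836 = -16*6 - 1*363836 = -96 - 363836 = -363932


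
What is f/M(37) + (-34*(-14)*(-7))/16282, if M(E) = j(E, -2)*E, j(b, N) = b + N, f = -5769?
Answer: -7017557/1506085 ≈ -4.6595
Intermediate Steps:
j(b, N) = N + b
M(E) = E*(-2 + E) (M(E) = (-2 + E)*E = E*(-2 + E))
f/M(37) + (-34*(-14)*(-7))/16282 = -5769*1/(37*(-2 + 37)) + (-34*(-14)*(-7))/16282 = -5769/(37*35) + (476*(-7))*(1/16282) = -5769/1295 - 3332*1/16282 = -5769*1/1295 - 238/1163 = -5769/1295 - 238/1163 = -7017557/1506085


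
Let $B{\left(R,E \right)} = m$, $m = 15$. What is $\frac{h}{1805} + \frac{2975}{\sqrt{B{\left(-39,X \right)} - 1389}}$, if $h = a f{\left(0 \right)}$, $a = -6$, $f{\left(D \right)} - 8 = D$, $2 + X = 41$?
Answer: $- \frac{48}{1805} - \frac{2975 i \sqrt{1374}}{1374} \approx -0.026593 - 80.259 i$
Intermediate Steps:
$X = 39$ ($X = -2 + 41 = 39$)
$f{\left(D \right)} = 8 + D$
$B{\left(R,E \right)} = 15$
$h = -48$ ($h = - 6 \left(8 + 0\right) = \left(-6\right) 8 = -48$)
$\frac{h}{1805} + \frac{2975}{\sqrt{B{\left(-39,X \right)} - 1389}} = - \frac{48}{1805} + \frac{2975}{\sqrt{15 - 1389}} = \left(-48\right) \frac{1}{1805} + \frac{2975}{\sqrt{-1374}} = - \frac{48}{1805} + \frac{2975}{i \sqrt{1374}} = - \frac{48}{1805} + 2975 \left(- \frac{i \sqrt{1374}}{1374}\right) = - \frac{48}{1805} - \frac{2975 i \sqrt{1374}}{1374}$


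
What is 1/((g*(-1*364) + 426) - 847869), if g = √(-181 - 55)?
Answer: I/(-847443*I + 728*√59) ≈ -1.18e-6 + 7.7861e-9*I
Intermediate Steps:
g = 2*I*√59 (g = √(-236) = 2*I*√59 ≈ 15.362*I)
1/((g*(-1*364) + 426) - 847869) = 1/(((2*I*√59)*(-1*364) + 426) - 847869) = 1/(((2*I*√59)*(-364) + 426) - 847869) = 1/((-728*I*√59 + 426) - 847869) = 1/((426 - 728*I*√59) - 847869) = 1/(-847443 - 728*I*√59)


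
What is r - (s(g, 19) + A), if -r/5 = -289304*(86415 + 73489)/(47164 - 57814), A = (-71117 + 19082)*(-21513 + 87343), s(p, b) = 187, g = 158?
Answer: 3624988580687/1065 ≈ 3.4037e+9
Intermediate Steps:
A = -3425464050 (A = -52035*65830 = -3425464050)
r = -23130433408/1065 (r = -(-1446520)/((47164 - 57814)/(86415 + 73489)) = -(-1446520)/((-10650/159904)) = -(-1446520)/((-10650*1/159904)) = -(-1446520)/(-5325/79952) = -(-1446520)*(-79952)/5325 = -5*23130433408/5325 = -23130433408/1065 ≈ -2.1719e+7)
r - (s(g, 19) + A) = -23130433408/1065 - (187 - 3425464050) = -23130433408/1065 - 1*(-3425463863) = -23130433408/1065 + 3425463863 = 3624988580687/1065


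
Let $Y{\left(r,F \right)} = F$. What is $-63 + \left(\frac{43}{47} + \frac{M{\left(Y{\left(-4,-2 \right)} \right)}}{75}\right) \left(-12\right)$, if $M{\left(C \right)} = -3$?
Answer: $- \frac{86361}{1175} \approx -73.499$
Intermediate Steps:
$-63 + \left(\frac{43}{47} + \frac{M{\left(Y{\left(-4,-2 \right)} \right)}}{75}\right) \left(-12\right) = -63 + \left(\frac{43}{47} - \frac{3}{75}\right) \left(-12\right) = -63 + \left(43 \cdot \frac{1}{47} - \frac{1}{25}\right) \left(-12\right) = -63 + \left(\frac{43}{47} - \frac{1}{25}\right) \left(-12\right) = -63 + \frac{1028}{1175} \left(-12\right) = -63 - \frac{12336}{1175} = - \frac{86361}{1175}$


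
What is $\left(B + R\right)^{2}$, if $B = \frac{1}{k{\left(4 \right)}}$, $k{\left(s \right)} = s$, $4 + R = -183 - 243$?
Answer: $\frac{2954961}{16} \approx 1.8469 \cdot 10^{5}$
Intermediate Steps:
$R = -430$ ($R = -4 - 426 = -430$)
$B = \frac{1}{4} \approx 0.25$
$\left(B + R\right)^{2} = \left(\frac{1}{4} - 430\right)^{2} = \left(- \frac{1719}{4}\right)^{2} = \frac{2954961}{16}$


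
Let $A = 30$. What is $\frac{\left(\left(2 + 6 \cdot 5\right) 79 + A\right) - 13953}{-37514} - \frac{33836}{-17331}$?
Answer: $\frac{1466810449}{650155134} \approx 2.2561$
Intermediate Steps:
$\frac{\left(\left(2 + 6 \cdot 5\right) 79 + A\right) - 13953}{-37514} - \frac{33836}{-17331} = \frac{\left(\left(2 + 6 \cdot 5\right) 79 + 30\right) - 13953}{-37514} - \frac{33836}{-17331} = \left(\left(\left(2 + 30\right) 79 + 30\right) - 13953\right) \left(- \frac{1}{37514}\right) - - \frac{33836}{17331} = \left(\left(32 \cdot 79 + 30\right) - 13953\right) \left(- \frac{1}{37514}\right) + \frac{33836}{17331} = \left(\left(2528 + 30\right) - 13953\right) \left(- \frac{1}{37514}\right) + \frac{33836}{17331} = \left(2558 - 13953\right) \left(- \frac{1}{37514}\right) + \frac{33836}{17331} = \left(-11395\right) \left(- \frac{1}{37514}\right) + \frac{33836}{17331} = \frac{11395}{37514} + \frac{33836}{17331} = \frac{1466810449}{650155134}$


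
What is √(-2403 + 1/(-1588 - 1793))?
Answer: 8*I*√8759274/483 ≈ 49.02*I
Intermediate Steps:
√(-2403 + 1/(-1588 - 1793)) = √(-2403 + 1/(-3381)) = √(-2403 - 1/3381) = √(-8124544/3381) = 8*I*√8759274/483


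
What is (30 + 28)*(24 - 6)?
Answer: 1044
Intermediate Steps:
(30 + 28)*(24 - 6) = 58*18 = 1044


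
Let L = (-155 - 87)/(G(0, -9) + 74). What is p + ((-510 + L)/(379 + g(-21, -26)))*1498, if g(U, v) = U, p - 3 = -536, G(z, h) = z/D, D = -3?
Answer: -17754318/6623 ≈ -2680.7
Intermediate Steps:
G(z, h) = -z/3 (G(z, h) = z/(-3) = z*(-⅓) = -z/3)
p = -533 (p = 3 - 536 = -533)
L = -121/37 (L = (-155 - 87)/(-⅓*0 + 74) = -242/(0 + 74) = -242/74 = -242*1/74 = -121/37 ≈ -3.2703)
p + ((-510 + L)/(379 + g(-21, -26)))*1498 = -533 + ((-510 - 121/37)/(379 - 21))*1498 = -533 - 18991/37/358*1498 = -533 - 18991/37*1/358*1498 = -533 - 18991/13246*1498 = -533 - 14224259/6623 = -17754318/6623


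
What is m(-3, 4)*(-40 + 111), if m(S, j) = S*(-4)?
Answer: 852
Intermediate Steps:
m(S, j) = -4*S
m(-3, 4)*(-40 + 111) = (-4*(-3))*(-40 + 111) = 12*71 = 852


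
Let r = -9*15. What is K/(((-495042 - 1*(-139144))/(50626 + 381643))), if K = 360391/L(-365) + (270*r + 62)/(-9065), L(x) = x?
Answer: 281291512546371/235513722010 ≈ 1194.4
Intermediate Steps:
r = -135
K = -650732559/661745 (K = 360391/(-365) + (270*(-135) + 62)/(-9065) = 360391*(-1/365) + (-36450 + 62)*(-1/9065) = -360391/365 - 36388*(-1/9065) = -360391/365 + 36388/9065 = -650732559/661745 ≈ -983.36)
K/(((-495042 - 1*(-139144))/(50626 + 381643))) = -650732559*(50626 + 381643)/(-495042 - 1*(-139144))/661745 = -650732559*432269/(-495042 + 139144)/661745 = -650732559/(661745*((-355898*1/432269))) = -650732559/(661745*(-355898/432269)) = -650732559/661745*(-432269/355898) = 281291512546371/235513722010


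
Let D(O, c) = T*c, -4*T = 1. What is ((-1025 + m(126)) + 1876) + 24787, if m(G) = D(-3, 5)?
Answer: 102547/4 ≈ 25637.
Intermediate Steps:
T = -1/4 (T = -1/4*1 = -1/4 ≈ -0.25000)
D(O, c) = -c/4
m(G) = -5/4 (m(G) = -1/4*5 = -5/4)
((-1025 + m(126)) + 1876) + 24787 = ((-1025 - 5/4) + 1876) + 24787 = (-4105/4 + 1876) + 24787 = 3399/4 + 24787 = 102547/4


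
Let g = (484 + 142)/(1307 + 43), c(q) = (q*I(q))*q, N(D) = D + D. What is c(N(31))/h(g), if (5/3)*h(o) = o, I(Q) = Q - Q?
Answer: 0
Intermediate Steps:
I(Q) = 0
N(D) = 2*D
c(q) = 0 (c(q) = (q*0)*q = 0*q = 0)
g = 313/675 (g = 626/1350 = 626*(1/1350) = 313/675 ≈ 0.46370)
h(o) = 3*o/5
c(N(31))/h(g) = 0/(((⅗)*(313/675))) = 0/(313/1125) = 0*(1125/313) = 0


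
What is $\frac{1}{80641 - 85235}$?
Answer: $- \frac{1}{4594} \approx -0.00021768$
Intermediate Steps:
$\frac{1}{80641 - 85235} = \frac{1}{-4594} = - \frac{1}{4594}$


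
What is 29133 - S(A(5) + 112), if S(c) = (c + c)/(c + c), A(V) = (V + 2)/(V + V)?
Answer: 29132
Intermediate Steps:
A(V) = (2 + V)/(2*V) (A(V) = (2 + V)/((2*V)) = (2 + V)*(1/(2*V)) = (2 + V)/(2*V))
S(c) = 1 (S(c) = (2*c)/((2*c)) = (2*c)*(1/(2*c)) = 1)
29133 - S(A(5) + 112) = 29133 - 1*1 = 29133 - 1 = 29132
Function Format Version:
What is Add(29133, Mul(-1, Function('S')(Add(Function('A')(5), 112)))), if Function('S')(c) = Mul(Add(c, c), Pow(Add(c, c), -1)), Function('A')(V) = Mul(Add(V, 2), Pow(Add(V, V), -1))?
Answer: 29132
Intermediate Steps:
Function('A')(V) = Mul(Rational(1, 2), Pow(V, -1), Add(2, V)) (Function('A')(V) = Mul(Add(2, V), Pow(Mul(2, V), -1)) = Mul(Add(2, V), Mul(Rational(1, 2), Pow(V, -1))) = Mul(Rational(1, 2), Pow(V, -1), Add(2, V)))
Function('S')(c) = 1 (Function('S')(c) = Mul(Mul(2, c), Pow(Mul(2, c), -1)) = Mul(Mul(2, c), Mul(Rational(1, 2), Pow(c, -1))) = 1)
Add(29133, Mul(-1, Function('S')(Add(Function('A')(5), 112)))) = Add(29133, Mul(-1, 1)) = Add(29133, -1) = 29132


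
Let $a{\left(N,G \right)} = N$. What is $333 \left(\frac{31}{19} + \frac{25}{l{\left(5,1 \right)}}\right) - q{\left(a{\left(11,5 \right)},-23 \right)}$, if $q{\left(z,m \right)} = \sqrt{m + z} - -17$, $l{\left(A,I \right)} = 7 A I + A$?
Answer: $\frac{111635}{152} - 2 i \sqrt{3} \approx 734.44 - 3.4641 i$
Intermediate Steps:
$l{\left(A,I \right)} = A + 7 A I$ ($l{\left(A,I \right)} = 7 A I + A = A + 7 A I$)
$q{\left(z,m \right)} = 17 + \sqrt{m + z}$ ($q{\left(z,m \right)} = \sqrt{m + z} + 17 = 17 + \sqrt{m + z}$)
$333 \left(\frac{31}{19} + \frac{25}{l{\left(5,1 \right)}}\right) - q{\left(a{\left(11,5 \right)},-23 \right)} = 333 \left(\frac{31}{19} + \frac{25}{5 \left(1 + 7 \cdot 1\right)}\right) - \left(17 + \sqrt{-23 + 11}\right) = 333 \left(31 \cdot \frac{1}{19} + \frac{25}{5 \left(1 + 7\right)}\right) - \left(17 + \sqrt{-12}\right) = 333 \left(\frac{31}{19} + \frac{25}{5 \cdot 8}\right) - \left(17 + 2 i \sqrt{3}\right) = 333 \left(\frac{31}{19} + \frac{25}{40}\right) - \left(17 + 2 i \sqrt{3}\right) = 333 \left(\frac{31}{19} + 25 \cdot \frac{1}{40}\right) - \left(17 + 2 i \sqrt{3}\right) = 333 \left(\frac{31}{19} + \frac{5}{8}\right) - \left(17 + 2 i \sqrt{3}\right) = 333 \cdot \frac{343}{152} - \left(17 + 2 i \sqrt{3}\right) = \frac{114219}{152} - \left(17 + 2 i \sqrt{3}\right) = \frac{111635}{152} - 2 i \sqrt{3}$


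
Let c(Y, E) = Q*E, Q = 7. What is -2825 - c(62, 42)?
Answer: -3119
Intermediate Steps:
c(Y, E) = 7*E
-2825 - c(62, 42) = -2825 - 7*42 = -2825 - 1*294 = -2825 - 294 = -3119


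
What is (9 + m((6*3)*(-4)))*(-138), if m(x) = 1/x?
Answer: -14881/12 ≈ -1240.1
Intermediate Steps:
(9 + m((6*3)*(-4)))*(-138) = (9 + 1/((6*3)*(-4)))*(-138) = (9 + 1/(18*(-4)))*(-138) = (9 + 1/(-72))*(-138) = (9 - 1/72)*(-138) = (647/72)*(-138) = -14881/12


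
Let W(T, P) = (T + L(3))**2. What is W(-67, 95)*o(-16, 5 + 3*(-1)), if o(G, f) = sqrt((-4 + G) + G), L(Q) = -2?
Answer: 28566*I ≈ 28566.0*I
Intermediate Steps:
o(G, f) = sqrt(-4 + 2*G)
W(T, P) = (-2 + T)**2 (W(T, P) = (T - 2)**2 = (-2 + T)**2)
W(-67, 95)*o(-16, 5 + 3*(-1)) = (-2 - 67)**2*sqrt(-4 + 2*(-16)) = (-69)**2*sqrt(-4 - 32) = 4761*sqrt(-36) = 4761*(6*I) = 28566*I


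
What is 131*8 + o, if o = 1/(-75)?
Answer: 78599/75 ≈ 1048.0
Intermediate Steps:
o = -1/75 ≈ -0.013333
131*8 + o = 131*8 - 1/75 = 1048 - 1/75 = 78599/75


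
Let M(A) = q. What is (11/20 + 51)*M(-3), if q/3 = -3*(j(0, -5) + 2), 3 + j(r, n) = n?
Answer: 27837/10 ≈ 2783.7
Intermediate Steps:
j(r, n) = -3 + n
q = 54 (q = 3*(-3*((-3 - 5) + 2)) = 3*(-3*(-8 + 2)) = 3*(-3*(-6)) = 3*18 = 54)
M(A) = 54
(11/20 + 51)*M(-3) = (11/20 + 51)*54 = (1031/20)*54 = 27837/10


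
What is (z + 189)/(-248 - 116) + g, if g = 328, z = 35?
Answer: 4256/13 ≈ 327.38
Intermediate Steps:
(z + 189)/(-248 - 116) + g = (35 + 189)/(-248 - 116) + 328 = 224/(-364) + 328 = 224*(-1/364) + 328 = -8/13 + 328 = 4256/13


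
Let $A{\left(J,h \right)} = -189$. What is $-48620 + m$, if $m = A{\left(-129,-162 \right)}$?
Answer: $-48809$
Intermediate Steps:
$m = -189$
$-48620 + m = -48620 - 189 = -48809$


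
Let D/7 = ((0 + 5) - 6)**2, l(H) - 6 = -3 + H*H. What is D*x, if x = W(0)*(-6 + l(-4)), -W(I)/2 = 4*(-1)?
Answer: 728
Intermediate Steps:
l(H) = 3 + H**2 (l(H) = 6 + (-3 + H*H) = 6 + (-3 + H**2) = 3 + H**2)
W(I) = 8 (W(I) = -8*(-1) = -2*(-4) = 8)
x = 104 (x = 8*(-6 + (3 + (-4)**2)) = 8*(-6 + (3 + 16)) = 8*(-6 + 19) = 8*13 = 104)
D = 7 (D = 7*((0 + 5) - 6)**2 = 7*(5 - 6)**2 = 7*(-1)**2 = 7*1 = 7)
D*x = 7*104 = 728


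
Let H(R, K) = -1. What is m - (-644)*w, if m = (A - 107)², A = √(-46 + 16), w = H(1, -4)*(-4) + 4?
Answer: 16571 - 214*I*√30 ≈ 16571.0 - 1172.1*I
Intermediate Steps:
w = 8 (w = -1*(-4) + 4 = 4 + 4 = 8)
A = I*√30 (A = √(-30) = I*√30 ≈ 5.4772*I)
m = (-107 + I*√30)² (m = (I*√30 - 107)² = (-107 + I*√30)² ≈ 11419.0 - 1172.1*I)
m - (-644)*w = (107 - I*√30)² - (-644)*8 = (107 - I*√30)² - 1*(-5152) = (107 - I*√30)² + 5152 = 5152 + (107 - I*√30)²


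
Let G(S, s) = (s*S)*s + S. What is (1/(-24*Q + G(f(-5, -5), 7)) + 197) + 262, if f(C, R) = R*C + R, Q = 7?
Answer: 381889/832 ≈ 459.00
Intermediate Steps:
f(C, R) = R + C*R (f(C, R) = C*R + R = R + C*R)
G(S, s) = S + S*s**2 (G(S, s) = (S*s)*s + S = S*s**2 + S = S + S*s**2)
(1/(-24*Q + G(f(-5, -5), 7)) + 197) + 262 = (1/(-24*7 + (-5*(1 - 5))*(1 + 7**2)) + 197) + 262 = (1/(-168 + (-5*(-4))*(1 + 49)) + 197) + 262 = (1/(-168 + 20*50) + 197) + 262 = (1/(-168 + 1000) + 197) + 262 = (1/832 + 197) + 262 = 163905/832 + 262 = 381889/832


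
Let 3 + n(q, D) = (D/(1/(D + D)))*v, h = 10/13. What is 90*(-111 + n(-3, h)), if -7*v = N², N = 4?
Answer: -12425580/1183 ≈ -10503.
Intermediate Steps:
h = 10/13 (h = 10*(1/13) = 10/13 ≈ 0.76923)
v = -16/7 (v = -⅐*4² = -⅐*16 = -16/7 ≈ -2.2857)
n(q, D) = -3 - 32*D²/7 (n(q, D) = -3 + (D/(1/(D + D)))*(-16/7) = -3 + (D/(1/(2*D)))*(-16/7) = -3 + (D/((1/(2*D))))*(-16/7) = -3 + (D*(2*D))*(-16/7) = -3 + (2*D²)*(-16/7) = -3 - 32*D²/7)
90*(-111 + n(-3, h)) = 90*(-111 + (-3 - 32*(10/13)²/7)) = 90*(-111 + (-3 - 32/7*100/169)) = 90*(-111 + (-3 - 3200/1183)) = 90*(-111 - 6749/1183) = 90*(-138062/1183) = -12425580/1183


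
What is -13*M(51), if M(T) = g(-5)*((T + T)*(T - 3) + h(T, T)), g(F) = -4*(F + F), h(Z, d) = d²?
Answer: -3898440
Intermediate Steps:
g(F) = -8*F
M(T) = 40*T² + 80*T*(-3 + T) (M(T) = (-8*(-5))*((T + T)*(T - 3) + T²) = 40*((2*T)*(-3 + T) + T²) = 40*(2*T*(-3 + T) + T²) = 40*(T² + 2*T*(-3 + T)) = 40*T² + 80*T*(-3 + T))
-13*M(51) = -1560*51*(-2 + 51) = -1560*51*49 = -13*299880 = -3898440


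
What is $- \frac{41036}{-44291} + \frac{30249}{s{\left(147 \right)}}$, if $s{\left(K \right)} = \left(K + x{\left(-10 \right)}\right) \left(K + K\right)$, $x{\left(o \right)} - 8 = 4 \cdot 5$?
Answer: $\frac{1150353553}{759590650} \approx 1.5144$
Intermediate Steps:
$x{\left(o \right)} = 28$ ($x{\left(o \right)} = 8 + 4 \cdot 5 = 8 + 20 = 28$)
$s{\left(K \right)} = 2 K \left(28 + K\right)$ ($s{\left(K \right)} = \left(K + 28\right) \left(K + K\right) = \left(28 + K\right) 2 K = 2 K \left(28 + K\right)$)
$- \frac{41036}{-44291} + \frac{30249}{s{\left(147 \right)}} = - \frac{41036}{-44291} + \frac{30249}{2 \cdot 147 \left(28 + 147\right)} = \left(-41036\right) \left(- \frac{1}{44291}\right) + \frac{30249}{2 \cdot 147 \cdot 175} = \frac{41036}{44291} + \frac{30249}{51450} = \frac{41036}{44291} + 30249 \cdot \frac{1}{51450} = \frac{41036}{44291} + \frac{10083}{17150} = \frac{1150353553}{759590650}$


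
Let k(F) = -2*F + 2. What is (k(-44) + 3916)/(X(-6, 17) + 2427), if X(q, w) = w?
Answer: 2003/1222 ≈ 1.6391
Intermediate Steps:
k(F) = 2 - 2*F
(k(-44) + 3916)/(X(-6, 17) + 2427) = ((2 - 2*(-44)) + 3916)/(17 + 2427) = ((2 + 88) + 3916)/2444 = (90 + 3916)*(1/2444) = 4006*(1/2444) = 2003/1222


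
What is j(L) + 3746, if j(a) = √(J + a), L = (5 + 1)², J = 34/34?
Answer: 3746 + √37 ≈ 3752.1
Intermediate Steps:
J = 1 (J = 34*(1/34) = 1)
L = 36 (L = 6² = 36)
j(a) = √(1 + a)
j(L) + 3746 = √(1 + 36) + 3746 = √37 + 3746 = 3746 + √37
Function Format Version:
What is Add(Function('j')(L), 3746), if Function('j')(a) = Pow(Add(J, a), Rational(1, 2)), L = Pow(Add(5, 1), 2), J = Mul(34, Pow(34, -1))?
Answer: Add(3746, Pow(37, Rational(1, 2))) ≈ 3752.1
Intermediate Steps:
J = 1 (J = Mul(34, Rational(1, 34)) = 1)
L = 36 (L = Pow(6, 2) = 36)
Function('j')(a) = Pow(Add(1, a), Rational(1, 2))
Add(Function('j')(L), 3746) = Add(Pow(Add(1, 36), Rational(1, 2)), 3746) = Add(Pow(37, Rational(1, 2)), 3746) = Add(3746, Pow(37, Rational(1, 2)))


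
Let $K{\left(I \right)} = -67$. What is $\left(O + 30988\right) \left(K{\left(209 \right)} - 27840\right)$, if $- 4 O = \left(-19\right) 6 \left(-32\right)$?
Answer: $-839330932$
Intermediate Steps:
$O = -912$ ($O = - \frac{\left(-19\right) 6 \left(-32\right)}{4} = - \frac{\left(-114\right) \left(-32\right)}{4} = \left(- \frac{1}{4}\right) 3648 = -912$)
$\left(O + 30988\right) \left(K{\left(209 \right)} - 27840\right) = \left(-912 + 30988\right) \left(-67 - 27840\right) = 30076 \left(-27907\right) = -839330932$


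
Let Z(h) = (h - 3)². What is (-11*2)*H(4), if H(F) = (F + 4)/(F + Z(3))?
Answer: -44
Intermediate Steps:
Z(h) = (-3 + h)²
H(F) = (4 + F)/F (H(F) = (F + 4)/(F + (-3 + 3)²) = (4 + F)/(F + 0²) = (4 + F)/(F + 0) = (4 + F)/F)
(-11*2)*H(4) = (-11*2)*((4 + 4)/4) = -11*8/2 = -22*2 = -44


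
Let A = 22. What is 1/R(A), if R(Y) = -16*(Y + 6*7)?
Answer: -1/1024 ≈ -0.00097656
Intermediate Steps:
R(Y) = -672 - 16*Y (R(Y) = -16*(Y + 42) = -16*(42 + Y) = -672 - 16*Y)
1/R(A) = 1/(-672 - 16*22) = 1/(-672 - 352) = 1/(-1024) = -1/1024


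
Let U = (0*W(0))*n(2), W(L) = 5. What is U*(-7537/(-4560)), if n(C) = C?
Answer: 0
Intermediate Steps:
U = 0 (U = (0*5)*2 = 0*2 = 0)
U*(-7537/(-4560)) = 0*(-7537/(-4560)) = 0*(-7537*(-1/4560)) = 0*(7537/4560) = 0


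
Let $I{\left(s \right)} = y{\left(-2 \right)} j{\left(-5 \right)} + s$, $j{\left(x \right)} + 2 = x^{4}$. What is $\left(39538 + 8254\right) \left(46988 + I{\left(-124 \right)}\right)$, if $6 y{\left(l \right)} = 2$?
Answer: $\frac{6748947280}{3} \approx 2.2497 \cdot 10^{9}$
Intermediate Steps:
$j{\left(x \right)} = -2 + x^{4}$
$y{\left(l \right)} = \frac{1}{3}$ ($y{\left(l \right)} = \frac{1}{6} \cdot 2 = \frac{1}{3}$)
$I{\left(s \right)} = \frac{623}{3} + s$ ($I{\left(s \right)} = \frac{-2 + \left(-5\right)^{4}}{3} + s = \frac{-2 + 625}{3} + s = \frac{1}{3} \cdot 623 + s = \frac{623}{3} + s$)
$\left(39538 + 8254\right) \left(46988 + I{\left(-124 \right)}\right) = \left(39538 + 8254\right) \left(46988 + \left(\frac{623}{3} - 124\right)\right) = 47792 \left(46988 + \frac{251}{3}\right) = 47792 \cdot \frac{141215}{3} = \frac{6748947280}{3}$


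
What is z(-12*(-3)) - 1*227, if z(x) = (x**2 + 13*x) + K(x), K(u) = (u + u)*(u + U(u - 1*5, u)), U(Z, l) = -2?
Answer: 3985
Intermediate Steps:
K(u) = 2*u*(-2 + u) (K(u) = (u + u)*(u - 2) = (2*u)*(-2 + u) = 2*u*(-2 + u))
z(x) = x**2 + 13*x + 2*x*(-2 + x) (z(x) = (x**2 + 13*x) + 2*x*(-2 + x) = x**2 + 13*x + 2*x*(-2 + x))
z(-12*(-3)) - 1*227 = 3*(-12*(-3))*(3 - 12*(-3)) - 1*227 = 3*36*(3 + 36) - 227 = 3*36*39 - 227 = 4212 - 227 = 3985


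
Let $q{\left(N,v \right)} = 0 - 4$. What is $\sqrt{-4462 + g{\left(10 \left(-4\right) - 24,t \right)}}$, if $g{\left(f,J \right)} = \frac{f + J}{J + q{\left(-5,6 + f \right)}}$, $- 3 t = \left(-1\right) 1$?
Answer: $\frac{i \sqrt{537801}}{11} \approx 66.668 i$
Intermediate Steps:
$q{\left(N,v \right)} = -4$
$t = \frac{1}{3}$ ($t = - \frac{\left(-1\right) 1}{3} = \left(- \frac{1}{3}\right) \left(-1\right) = \frac{1}{3} \approx 0.33333$)
$g{\left(f,J \right)} = \frac{J + f}{-4 + J}$ ($g{\left(f,J \right)} = \frac{f + J}{J - 4} = \frac{J + f}{-4 + J}$)
$\sqrt{-4462 + g{\left(10 \left(-4\right) - 24,t \right)}} = \sqrt{-4462 + \frac{\frac{1}{3} + \left(10 \left(-4\right) - 24\right)}{-4 + \frac{1}{3}}} = \sqrt{-4462 + \frac{\frac{1}{3} - 64}{- \frac{11}{3}}} = \sqrt{-4462 - \frac{3 \left(\frac{1}{3} - 64\right)}{11}} = \sqrt{-4462 - - \frac{191}{11}} = \sqrt{-4462 + \frac{191}{11}} = \sqrt{- \frac{48891}{11}} = \frac{i \sqrt{537801}}{11}$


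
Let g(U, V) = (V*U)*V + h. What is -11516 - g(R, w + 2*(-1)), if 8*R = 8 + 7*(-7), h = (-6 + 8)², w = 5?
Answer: -91791/8 ≈ -11474.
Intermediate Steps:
h = 4 (h = 2² = 4)
R = -41/8 (R = (8 + 7*(-7))/8 = (8 - 49)/8 = (⅛)*(-41) = -41/8 ≈ -5.1250)
g(U, V) = 4 + U*V² (g(U, V) = (V*U)*V + 4 = (U*V)*V + 4 = U*V² + 4 = 4 + U*V²)
-11516 - g(R, w + 2*(-1)) = -11516 - (4 - 41*(5 + 2*(-1))²/8) = -11516 - (4 - 41*(5 - 2)²/8) = -11516 - (4 - 41/8*3²) = -11516 - (4 - 41/8*9) = -11516 - (4 - 369/8) = -11516 - 1*(-337/8) = -11516 + 337/8 = -91791/8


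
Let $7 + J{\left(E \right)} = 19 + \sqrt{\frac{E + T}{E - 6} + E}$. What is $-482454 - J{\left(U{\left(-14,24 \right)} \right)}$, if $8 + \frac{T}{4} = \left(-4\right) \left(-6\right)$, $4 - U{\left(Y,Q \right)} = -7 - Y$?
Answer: $-482466 - \frac{2 i \sqrt{22}}{3} \approx -4.8247 \cdot 10^{5} - 3.1269 i$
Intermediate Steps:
$U{\left(Y,Q \right)} = 11 + Y$ ($U{\left(Y,Q \right)} = 4 - \left(-7 - Y\right) = 4 + \left(7 + Y\right) = 11 + Y$)
$T = 64$ ($T = -32 + 4 \left(\left(-4\right) \left(-6\right)\right) = -32 + 4 \cdot 24 = -32 + 96 = 64$)
$J{\left(E \right)} = 12 + \sqrt{E + \frac{64 + E}{-6 + E}}$ ($J{\left(E \right)} = -7 + \left(19 + \sqrt{\frac{E + 64}{E - 6} + E}\right) = -7 + \left(19 + \sqrt{\frac{64 + E}{-6 + E} + E}\right) = -7 + \left(19 + \sqrt{E + \frac{64 + E}{-6 + E}}\right) = 12 + \sqrt{E + \frac{64 + E}{-6 + E}}$)
$-482454 - J{\left(U{\left(-14,24 \right)} \right)} = -482454 - \left(12 + \sqrt{\frac{64 + \left(11 - 14\right) + \left(11 - 14\right) \left(-6 + \left(11 - 14\right)\right)}{-6 + \left(11 - 14\right)}}\right) = -482454 - \left(12 + \sqrt{\frac{64 - 3 - 3 \left(-6 - 3\right)}{-6 - 3}}\right) = -482454 - \left(12 + \sqrt{\frac{64 - 3 - -27}{-9}}\right) = -482454 - \left(12 + \sqrt{- \frac{64 - 3 + 27}{9}}\right) = -482454 - \left(12 + \sqrt{\left(- \frac{1}{9}\right) 88}\right) = -482454 - \left(12 + \sqrt{- \frac{88}{9}}\right) = -482454 - \left(12 + \frac{2 i \sqrt{22}}{3}\right) = -482466 - \frac{2 i \sqrt{22}}{3}$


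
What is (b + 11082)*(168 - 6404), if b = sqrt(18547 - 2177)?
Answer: -69107352 - 6236*sqrt(16370) ≈ -6.9905e+7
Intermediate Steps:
b = sqrt(16370) ≈ 127.95
(b + 11082)*(168 - 6404) = (sqrt(16370) + 11082)*(168 - 6404) = (11082 + sqrt(16370))*(-6236) = -69107352 - 6236*sqrt(16370)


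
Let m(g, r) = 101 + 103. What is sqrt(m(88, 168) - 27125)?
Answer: I*sqrt(26921) ≈ 164.08*I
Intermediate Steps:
m(g, r) = 204
sqrt(m(88, 168) - 27125) = sqrt(204 - 27125) = sqrt(-26921) = I*sqrt(26921)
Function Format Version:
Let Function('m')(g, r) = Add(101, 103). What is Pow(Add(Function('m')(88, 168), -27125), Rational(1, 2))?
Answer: Mul(I, Pow(26921, Rational(1, 2))) ≈ Mul(164.08, I)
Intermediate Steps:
Function('m')(g, r) = 204
Pow(Add(Function('m')(88, 168), -27125), Rational(1, 2)) = Pow(Add(204, -27125), Rational(1, 2)) = Pow(-26921, Rational(1, 2)) = Mul(I, Pow(26921, Rational(1, 2)))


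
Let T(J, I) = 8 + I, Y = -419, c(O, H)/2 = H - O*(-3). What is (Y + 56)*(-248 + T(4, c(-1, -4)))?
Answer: 92202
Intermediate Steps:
c(O, H) = 2*H + 6*O (c(O, H) = 2*(H - O*(-3)) = 2*(H - (-3)*O) = 2*(H + 3*O) = 2*H + 6*O)
(Y + 56)*(-248 + T(4, c(-1, -4))) = (-419 + 56)*(-248 + (8 + (2*(-4) + 6*(-1)))) = -363*(-248 + (8 + (-8 - 6))) = -363*(-248 + (8 - 14)) = -363*(-248 - 6) = -363*(-254) = 92202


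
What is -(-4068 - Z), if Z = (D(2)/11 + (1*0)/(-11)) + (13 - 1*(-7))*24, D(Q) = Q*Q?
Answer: 50032/11 ≈ 4548.4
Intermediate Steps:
D(Q) = Q²
Z = 5284/11 (Z = (2²/11 + (1*0)/(-11)) + (13 - 1*(-7))*24 = (4*(1/11) + 0*(-1/11)) + (13 + 7)*24 = (4/11 + 0) + 20*24 = 4/11 + 480 = 5284/11 ≈ 480.36)
-(-4068 - Z) = -(-4068 - 1*5284/11) = -(-4068 - 5284/11) = -1*(-50032/11) = 50032/11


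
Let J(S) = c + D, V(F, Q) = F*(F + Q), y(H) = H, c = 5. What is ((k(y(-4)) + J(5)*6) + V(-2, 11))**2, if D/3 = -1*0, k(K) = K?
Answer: 64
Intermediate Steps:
D = 0 (D = 3*(-1*0) = 3*0 = 0)
J(S) = 5 (J(S) = 5 + 0 = 5)
((k(y(-4)) + J(5)*6) + V(-2, 11))**2 = ((-4 + 5*6) - 2*(-2 + 11))**2 = ((-4 + 30) - 2*9)**2 = (26 - 18)**2 = 8**2 = 64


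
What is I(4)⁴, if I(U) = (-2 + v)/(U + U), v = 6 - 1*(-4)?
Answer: 1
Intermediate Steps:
v = 10 (v = 6 + 4 = 10)
I(U) = 4/U (I(U) = (-2 + 10)/(U + U) = 8/((2*U)) = 8*(1/(2*U)) = 4/U)
I(4)⁴ = (4/4)⁴ = (4*(¼))⁴ = 1⁴ = 1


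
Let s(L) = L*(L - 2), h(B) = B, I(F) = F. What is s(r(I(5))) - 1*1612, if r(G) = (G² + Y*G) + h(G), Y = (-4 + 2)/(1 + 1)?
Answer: -1037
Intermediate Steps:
Y = -1 (Y = -2/2 = -2*½ = -1)
r(G) = G² (r(G) = (G² - G) + G = G²)
s(L) = L*(-2 + L)
s(r(I(5))) - 1*1612 = 5²*(-2 + 5²) - 1*1612 = 25*(-2 + 25) - 1612 = 25*23 - 1612 = 575 - 1612 = -1037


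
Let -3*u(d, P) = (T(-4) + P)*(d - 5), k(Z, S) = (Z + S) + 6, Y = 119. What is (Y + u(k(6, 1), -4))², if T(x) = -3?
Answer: 170569/9 ≈ 18952.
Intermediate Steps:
k(Z, S) = 6 + S + Z (k(Z, S) = (S + Z) + 6 = 6 + S + Z)
u(d, P) = -(-5 + d)*(-3 + P)/3 (u(d, P) = -(-3 + P)*(d - 5)/3 = -(-3 + P)*(-5 + d)/3 = -(-5 + d)*(-3 + P)/3)
(Y + u(k(6, 1), -4))² = (119 + (-5 + (6 + 1 + 6) + (5/3)*(-4) - ⅓*(-4)*(6 + 1 + 6)))² = (119 + (-5 + 13 - 20/3 - ⅓*(-4)*13))² = (119 + (-5 + 13 - 20/3 + 52/3))² = (119 + 56/3)² = (413/3)² = 170569/9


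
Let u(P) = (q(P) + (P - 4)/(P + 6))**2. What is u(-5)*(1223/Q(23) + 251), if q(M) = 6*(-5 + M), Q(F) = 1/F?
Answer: 135117180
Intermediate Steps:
q(M) = -30 + 6*M
u(P) = (-30 + 6*P + (-4 + P)/(6 + P))**2 (u(P) = ((-30 + 6*P) + (P - 4)/(P + 6))**2 = ((-30 + 6*P) + (-4 + P)/(6 + P))**2 = (-30 + 6*P + (-4 + P)/(6 + P))**2)
u(-5)*(1223/Q(23) + 251) = ((-184 + 6*(-5)**2 + 7*(-5))**2/(6 - 5)**2)*(1223/(1/23) + 251) = ((-184 + 6*25 - 35)**2/1**2)*(1223/(1/23) + 251) = (1*(-184 + 150 - 35)**2)*(1223*23 + 251) = (1*(-69)**2)*(28129 + 251) = (1*4761)*28380 = 4761*28380 = 135117180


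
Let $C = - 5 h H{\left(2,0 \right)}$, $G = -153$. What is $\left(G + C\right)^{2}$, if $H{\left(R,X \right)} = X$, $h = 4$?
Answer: $23409$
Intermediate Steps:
$C = 0$ ($C = - 5 \cdot 4 \cdot 0 = \left(-5\right) 0 = 0$)
$\left(G + C\right)^{2} = \left(-153 + 0\right)^{2} = \left(-153\right)^{2} = 23409$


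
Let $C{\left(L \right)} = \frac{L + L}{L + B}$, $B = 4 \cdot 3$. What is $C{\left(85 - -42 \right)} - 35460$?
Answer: $- \frac{4928686}{139} \approx -35458.0$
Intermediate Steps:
$B = 12$
$C{\left(L \right)} = \frac{2 L}{12 + L}$ ($C{\left(L \right)} = \frac{L + L}{L + 12} = \frac{2 L}{12 + L}$)
$C{\left(85 - -42 \right)} - 35460 = \frac{2 \left(85 - -42\right)}{12 + \left(85 - -42\right)} - 35460 = \frac{2 \left(85 + 42\right)}{12 + \left(85 + 42\right)} - 35460 = 2 \cdot 127 \frac{1}{12 + 127} - 35460 = 2 \cdot 127 \cdot \frac{1}{139} - 35460 = \frac{254}{139} - 35460 = - \frac{4928686}{139}$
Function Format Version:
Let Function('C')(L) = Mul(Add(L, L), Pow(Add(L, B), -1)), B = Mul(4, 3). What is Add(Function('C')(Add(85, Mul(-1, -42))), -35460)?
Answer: Rational(-4928686, 139) ≈ -35458.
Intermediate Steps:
B = 12
Function('C')(L) = Mul(2, L, Pow(Add(12, L), -1)) (Function('C')(L) = Mul(Add(L, L), Pow(Add(L, 12), -1)) = Mul(Mul(2, L), Pow(Add(12, L), -1)) = Mul(2, L, Pow(Add(12, L), -1)))
Add(Function('C')(Add(85, Mul(-1, -42))), -35460) = Add(Mul(2, Add(85, Mul(-1, -42)), Pow(Add(12, Add(85, Mul(-1, -42))), -1)), -35460) = Add(Mul(2, Add(85, 42), Pow(Add(12, Add(85, 42)), -1)), -35460) = Add(Mul(2, 127, Pow(Add(12, 127), -1)), -35460) = Add(Mul(2, 127, Pow(139, -1)), -35460) = Add(Mul(2, 127, Rational(1, 139)), -35460) = Add(Rational(254, 139), -35460) = Rational(-4928686, 139)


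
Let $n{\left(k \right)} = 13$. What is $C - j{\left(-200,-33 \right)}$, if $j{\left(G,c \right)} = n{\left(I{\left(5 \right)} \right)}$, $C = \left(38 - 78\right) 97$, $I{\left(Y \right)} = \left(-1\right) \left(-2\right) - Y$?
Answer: $-3893$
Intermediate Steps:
$I{\left(Y \right)} = 2 - Y$
$C = -3880$ ($C = \left(-40\right) 97 = -3880$)
$j{\left(G,c \right)} = 13$
$C - j{\left(-200,-33 \right)} = -3880 - 13 = -3893$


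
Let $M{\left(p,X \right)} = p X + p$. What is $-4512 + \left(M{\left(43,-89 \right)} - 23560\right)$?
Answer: $-31856$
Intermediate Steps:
$M{\left(p,X \right)} = p + X p$ ($M{\left(p,X \right)} = X p + p = p + X p$)
$-4512 + \left(M{\left(43,-89 \right)} - 23560\right) = -4512 + \left(43 \left(1 - 89\right) - 23560\right) = -4512 + \left(43 \left(-88\right) - 23560\right) = -4512 - 27344 = -31856$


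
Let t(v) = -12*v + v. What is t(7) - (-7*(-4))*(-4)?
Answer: 35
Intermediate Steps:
t(v) = -11*v
t(7) - (-7*(-4))*(-4) = -11*7 - (-7*(-4))*(-4) = -77 - 28*(-4) = -77 - 1*(-112) = -77 + 112 = 35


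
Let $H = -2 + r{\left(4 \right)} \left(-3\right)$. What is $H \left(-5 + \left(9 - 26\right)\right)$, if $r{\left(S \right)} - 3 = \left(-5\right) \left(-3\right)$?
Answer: $1232$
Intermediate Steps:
$r{\left(S \right)} = 18$ ($r{\left(S \right)} = 3 - -15 = 3 + 15 = 18$)
$H = -56$ ($H = -2 + 18 \left(-3\right) = -2 - 54 = -56$)
$H \left(-5 + \left(9 - 26\right)\right) = - 56 \left(-5 + \left(9 - 26\right)\right) = - 56 \left(-5 - 17\right) = \left(-56\right) \left(-22\right) = 1232$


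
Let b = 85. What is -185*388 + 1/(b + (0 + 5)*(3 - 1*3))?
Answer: -6101299/85 ≈ -71780.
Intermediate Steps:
-185*388 + 1/(b + (0 + 5)*(3 - 1*3)) = -185*388 + 1/(85 + (0 + 5)*(3 - 1*3)) = -71780 + 1/(85 + 5*(3 - 3)) = -71780 + 1/(85 + 5*0) = -71780 + 1/(85 + 0) = -71780 + 1/85 = -6101299/85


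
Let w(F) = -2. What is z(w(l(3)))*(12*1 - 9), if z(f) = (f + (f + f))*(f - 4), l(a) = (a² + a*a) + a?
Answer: 108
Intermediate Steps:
l(a) = a + 2*a² (l(a) = (a² + a²) + a = 2*a² + a = a + 2*a²)
z(f) = 3*f*(-4 + f) (z(f) = (f + 2*f)*(-4 + f) = (3*f)*(-4 + f) = 3*f*(-4 + f))
z(w(l(3)))*(12*1 - 9) = (3*(-2)*(-4 - 2))*(12*1 - 9) = (3*(-2)*(-6))*(12 - 9) = 36*3 = 108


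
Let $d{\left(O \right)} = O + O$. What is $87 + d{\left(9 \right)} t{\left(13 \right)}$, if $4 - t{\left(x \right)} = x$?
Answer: $-75$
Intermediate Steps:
$d{\left(O \right)} = 2 O$
$t{\left(x \right)} = 4 - x$
$87 + d{\left(9 \right)} t{\left(13 \right)} = 87 + 2 \cdot 9 \left(4 - 13\right) = 87 + 18 \left(4 - 13\right) = 87 + 18 \left(-9\right) = 87 - 162 = -75$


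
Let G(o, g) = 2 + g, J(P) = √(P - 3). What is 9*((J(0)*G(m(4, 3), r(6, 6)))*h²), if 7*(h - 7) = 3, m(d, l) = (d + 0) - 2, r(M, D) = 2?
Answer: 97344*I*√3/49 ≈ 3440.9*I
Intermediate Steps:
J(P) = √(-3 + P)
m(d, l) = -2 + d (m(d, l) = d - 2 = -2 + d)
h = 52/7 (h = 7 + (⅐)*3 = 7 + 3/7 = 52/7 ≈ 7.4286)
9*((J(0)*G(m(4, 3), r(6, 6)))*h²) = 9*((√(-3 + 0)*(2 + 2))*(52/7)²) = 9*((√(-3)*4)*(2704/49)) = 9*(((I*√3)*4)*(2704/49)) = 9*((4*I*√3)*(2704/49)) = 9*(10816*I*√3/49) = 97344*I*√3/49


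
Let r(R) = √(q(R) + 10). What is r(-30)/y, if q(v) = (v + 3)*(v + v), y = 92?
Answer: √1630/92 ≈ 0.43884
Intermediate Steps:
q(v) = 2*v*(3 + v) (q(v) = (3 + v)*(2*v) = 2*v*(3 + v))
r(R) = √(10 + 2*R*(3 + R)) (r(R) = √(2*R*(3 + R) + 10) = √(10 + 2*R*(3 + R)))
r(-30)/y = (√2*√(5 - 30*(3 - 30)))/92 = (√2*√(5 - 30*(-27)))*(1/92) = (√2*√(5 + 810))*(1/92) = (√2*√815)*(1/92) = √1630*(1/92) = √1630/92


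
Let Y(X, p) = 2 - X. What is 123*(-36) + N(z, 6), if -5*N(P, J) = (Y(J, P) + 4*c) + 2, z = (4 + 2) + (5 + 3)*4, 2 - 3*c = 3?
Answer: -13282/3 ≈ -4427.3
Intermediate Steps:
c = -⅓ (c = ⅔ - ⅓*3 = ⅔ - 1 = -⅓ ≈ -0.33333)
z = 38 (z = 6 + 8*4 = 6 + 32 = 38)
N(P, J) = -8/15 + J/5 (N(P, J) = -(((2 - J) + 4*(-⅓)) + 2)/5 = -(((2 - J) - 4/3) + 2)/5 = -((⅔ - J) + 2)/5 = -(8/3 - J)/5 = -8/15 + J/5)
123*(-36) + N(z, 6) = 123*(-36) + (-8/15 + (⅕)*6) = -4428 + (-8/15 + 6/5) = -4428 + ⅔ = -13282/3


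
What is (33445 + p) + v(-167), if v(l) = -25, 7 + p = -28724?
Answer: 4689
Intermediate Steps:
p = -28731 (p = -7 - 28724 = -28731)
(33445 + p) + v(-167) = (33445 - 28731) - 25 = 4714 - 25 = 4689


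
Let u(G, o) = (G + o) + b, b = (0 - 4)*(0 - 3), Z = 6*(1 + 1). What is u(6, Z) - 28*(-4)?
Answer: 142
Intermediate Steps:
Z = 12 (Z = 6*2 = 12)
b = 12 (b = -4*(-3) = 12)
u(G, o) = 12 + G + o (u(G, o) = (G + o) + 12 = 12 + G + o)
u(6, Z) - 28*(-4) = (12 + 6 + 12) - 28*(-4) = 30 + 112 = 142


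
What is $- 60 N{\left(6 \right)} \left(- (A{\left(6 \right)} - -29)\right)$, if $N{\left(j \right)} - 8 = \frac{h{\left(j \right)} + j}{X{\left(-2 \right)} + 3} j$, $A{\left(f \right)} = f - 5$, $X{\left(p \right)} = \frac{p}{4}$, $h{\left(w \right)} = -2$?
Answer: $31680$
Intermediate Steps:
$X{\left(p \right)} = \frac{p}{4}$ ($X{\left(p \right)} = p \frac{1}{4} = \frac{p}{4}$)
$A{\left(f \right)} = -5 + f$
$N{\left(j \right)} = 8 + j \left(- \frac{4}{5} + \frac{2 j}{5}\right)$ ($N{\left(j \right)} = 8 + \frac{-2 + j}{\frac{1}{4} \left(-2\right) + 3} j = 8 + \frac{-2 + j}{- \frac{1}{2} + 3} j = 8 + \frac{-2 + j}{\frac{5}{2}} j = 8 + \left(-2 + j\right) \frac{2}{5} j = 8 + \left(- \frac{4}{5} + \frac{2 j}{5}\right) j = 8 + j \left(- \frac{4}{5} + \frac{2 j}{5}\right)$)
$- 60 N{\left(6 \right)} \left(- (A{\left(6 \right)} - -29)\right) = - 60 \left(8 - \frac{24}{5} + \frac{2 \cdot 6^{2}}{5}\right) \left(- (\left(-5 + 6\right) - -29)\right) = - 60 \left(8 - \frac{24}{5} + \frac{2}{5} \cdot 36\right) \left(- (1 + 29)\right) = - 60 \left(8 - \frac{24}{5} + \frac{72}{5}\right) \left(\left(-1\right) 30\right) = \left(-60\right) \frac{88}{5} \left(-30\right) = \left(-1056\right) \left(-30\right) = 31680$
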